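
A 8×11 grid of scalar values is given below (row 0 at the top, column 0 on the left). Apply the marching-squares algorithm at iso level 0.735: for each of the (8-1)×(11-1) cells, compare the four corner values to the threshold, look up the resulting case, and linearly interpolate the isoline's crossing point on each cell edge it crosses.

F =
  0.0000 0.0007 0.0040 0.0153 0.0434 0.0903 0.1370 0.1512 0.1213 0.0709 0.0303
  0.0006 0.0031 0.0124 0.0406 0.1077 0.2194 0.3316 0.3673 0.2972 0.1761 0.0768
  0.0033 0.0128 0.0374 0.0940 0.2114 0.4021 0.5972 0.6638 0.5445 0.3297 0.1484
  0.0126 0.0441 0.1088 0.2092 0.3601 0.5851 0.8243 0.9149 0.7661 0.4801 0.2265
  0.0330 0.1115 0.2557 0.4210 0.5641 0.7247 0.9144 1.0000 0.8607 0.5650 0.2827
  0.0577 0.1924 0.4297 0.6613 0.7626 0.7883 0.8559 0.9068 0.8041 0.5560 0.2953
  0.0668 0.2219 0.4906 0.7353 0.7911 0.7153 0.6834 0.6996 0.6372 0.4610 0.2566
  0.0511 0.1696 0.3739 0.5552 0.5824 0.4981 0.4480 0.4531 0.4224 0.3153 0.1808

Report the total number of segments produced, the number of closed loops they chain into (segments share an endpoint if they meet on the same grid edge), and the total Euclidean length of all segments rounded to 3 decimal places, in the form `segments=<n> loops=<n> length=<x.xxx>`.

segments=20 loops=1 length=14.860

cell (2,5): code 0100 → (2.607,6.000)–(3.000,5.627)
cell (2,6): code 1100 → (2.284,7.000)–(2.607,6.000)
cell (2,7): code 1100 → (2.860,8.000)–(2.284,7.000)
cell (2,8): code 1000 → (3.000,8.109)–(2.860,8.000)
cell (3,5): code 0110 → (3.000,5.627)–(4.000,5.054)
cell (3,8): code 1001 → (4.000,8.425)–(3.000,8.109)
cell (4,3): code 0100 → (4.861,4.000)–(5.000,3.728)
cell (4,4): code 1100 → (4.162,5.000)–(4.861,4.000)
cell (4,5): code 1110 → (4.000,5.054)–(4.162,5.000)
cell (4,8): code 1001 → (5.000,8.279)–(4.000,8.425)
cell (5,2): code 0100 → (5.996,3.000)–(6.000,2.999)
cell (5,3): code 1110 → (5.000,3.728)–(5.996,3.000)
cell (5,4): code 1011 → (6.000,4.740)–(5.730,5.000)
cell (5,5): code 0011 → (5.730,5.000)–(5.701,6.000)
cell (5,6): code 0011 → (5.701,6.000)–(5.829,7.000)
cell (5,7): code 0011 → (5.829,7.000)–(5.414,8.000)
cell (5,8): code 0001 → (5.414,8.000)–(5.000,8.279)
cell (6,2): code 0010 → (6.000,2.999)–(6.002,3.000)
cell (6,3): code 0011 → (6.002,3.000)–(6.269,4.000)
cell (6,4): code 0001 → (6.269,4.000)–(6.000,4.740)
total: 20 segments, chained into 1 closed loop(s), length Σ = 14.860479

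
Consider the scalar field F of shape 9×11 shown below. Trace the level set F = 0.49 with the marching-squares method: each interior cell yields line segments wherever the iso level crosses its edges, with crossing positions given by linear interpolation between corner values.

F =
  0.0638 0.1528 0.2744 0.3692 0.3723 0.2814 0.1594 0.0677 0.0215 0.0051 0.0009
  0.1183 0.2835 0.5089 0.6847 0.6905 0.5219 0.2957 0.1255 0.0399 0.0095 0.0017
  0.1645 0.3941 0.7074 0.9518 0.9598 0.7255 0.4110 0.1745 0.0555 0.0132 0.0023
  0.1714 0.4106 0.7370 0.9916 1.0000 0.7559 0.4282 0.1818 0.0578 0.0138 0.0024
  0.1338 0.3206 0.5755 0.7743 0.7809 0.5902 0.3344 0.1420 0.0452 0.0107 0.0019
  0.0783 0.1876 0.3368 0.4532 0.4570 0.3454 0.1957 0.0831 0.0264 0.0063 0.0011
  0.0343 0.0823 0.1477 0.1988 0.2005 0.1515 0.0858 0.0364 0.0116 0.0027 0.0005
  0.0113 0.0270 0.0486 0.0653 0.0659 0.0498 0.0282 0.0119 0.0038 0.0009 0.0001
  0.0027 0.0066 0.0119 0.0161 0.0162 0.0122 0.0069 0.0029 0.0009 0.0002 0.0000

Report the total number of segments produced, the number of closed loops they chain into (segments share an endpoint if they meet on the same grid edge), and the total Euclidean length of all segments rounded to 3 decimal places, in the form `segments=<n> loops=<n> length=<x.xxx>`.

segments=16 loops=1 length=14.378

cell (0,1): code 0100 → (0.919,2.000)–(1.000,1.916)
cell (0,2): code 1100 → (0.383,3.000)–(0.919,2.000)
cell (0,3): code 1100 → (0.370,4.000)–(0.383,3.000)
cell (0,4): code 1100 → (0.867,5.000)–(0.370,4.000)
cell (0,5): code 1000 → (1.000,5.141)–(0.867,5.000)
cell (1,1): code 0110 → (1.000,1.916)–(2.000,1.306)
cell (1,5): code 1001 → (2.000,5.749)–(1.000,5.141)
cell (2,1): code 0110 → (2.000,1.306)–(3.000,1.243)
cell (2,5): code 1001 → (3.000,5.811)–(2.000,5.749)
cell (3,1): code 0110 → (3.000,1.243)–(4.000,1.665)
cell (3,5): code 1001 → (4.000,5.392)–(3.000,5.811)
cell (4,1): code 0010 → (4.000,1.665)–(4.358,2.000)
cell (4,2): code 0011 → (4.358,2.000)–(4.885,3.000)
cell (4,3): code 0011 → (4.885,3.000)–(4.898,4.000)
cell (4,4): code 0011 → (4.898,4.000)–(4.409,5.000)
cell (4,5): code 0001 → (4.409,5.000)–(4.000,5.392)
total: 16 segments, chained into 1 closed loop(s), length Σ = 14.377788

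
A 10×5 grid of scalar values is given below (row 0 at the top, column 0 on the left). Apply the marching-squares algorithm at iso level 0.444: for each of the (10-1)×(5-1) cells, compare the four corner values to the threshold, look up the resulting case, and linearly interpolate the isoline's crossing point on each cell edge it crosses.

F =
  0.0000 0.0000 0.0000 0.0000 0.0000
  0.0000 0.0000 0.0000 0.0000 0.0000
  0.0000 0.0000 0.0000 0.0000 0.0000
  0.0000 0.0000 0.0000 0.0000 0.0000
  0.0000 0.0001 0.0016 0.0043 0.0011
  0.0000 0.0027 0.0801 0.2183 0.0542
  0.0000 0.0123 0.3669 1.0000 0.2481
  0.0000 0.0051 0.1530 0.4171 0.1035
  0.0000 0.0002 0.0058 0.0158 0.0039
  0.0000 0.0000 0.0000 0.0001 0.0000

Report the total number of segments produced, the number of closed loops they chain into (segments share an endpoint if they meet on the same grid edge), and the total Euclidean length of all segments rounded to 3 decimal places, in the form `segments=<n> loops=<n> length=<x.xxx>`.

cell (5,2): code 0100 → (5.289,3.000)–(6.000,2.122)
cell (5,3): code 1000 → (6.000,3.739)–(5.289,3.000)
cell (6,2): code 0010 → (6.000,2.122)–(6.954,3.000)
cell (6,3): code 0001 → (6.954,3.000)–(6.000,3.739)
total: 4 segments, chained into 1 closed loop(s), length Σ = 4.659619

segments=4 loops=1 length=4.660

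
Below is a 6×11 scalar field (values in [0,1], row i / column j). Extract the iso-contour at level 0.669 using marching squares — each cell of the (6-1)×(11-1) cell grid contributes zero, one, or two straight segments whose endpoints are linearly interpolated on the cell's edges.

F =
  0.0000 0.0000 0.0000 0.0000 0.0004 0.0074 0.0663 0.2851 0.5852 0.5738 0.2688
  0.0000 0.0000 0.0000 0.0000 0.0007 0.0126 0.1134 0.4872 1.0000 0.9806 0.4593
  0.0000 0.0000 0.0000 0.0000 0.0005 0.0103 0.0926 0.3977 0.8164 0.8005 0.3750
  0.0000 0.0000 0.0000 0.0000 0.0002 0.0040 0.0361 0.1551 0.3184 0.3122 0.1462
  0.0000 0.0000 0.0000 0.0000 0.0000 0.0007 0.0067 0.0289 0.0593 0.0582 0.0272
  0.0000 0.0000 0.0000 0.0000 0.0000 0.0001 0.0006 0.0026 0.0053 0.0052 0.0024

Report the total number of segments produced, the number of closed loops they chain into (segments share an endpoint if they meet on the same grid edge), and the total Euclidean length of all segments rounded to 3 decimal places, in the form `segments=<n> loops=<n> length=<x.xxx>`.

cell (0,7): code 0100 → (0.202,8.000)–(1.000,7.355)
cell (0,8): code 1100 → (0.234,9.000)–(0.202,8.000)
cell (0,9): code 1000 → (1.000,9.598)–(0.234,9.000)
cell (1,7): code 0110 → (1.000,7.355)–(2.000,7.648)
cell (1,9): code 1001 → (2.000,9.309)–(1.000,9.598)
cell (2,7): code 0010 → (2.000,7.648)–(2.296,8.000)
cell (2,8): code 0011 → (2.296,8.000)–(2.269,9.000)
cell (2,9): code 0001 → (2.269,9.000)–(2.000,9.309)
total: 8 segments, chained into 1 closed loop(s), length Σ = 6.951679

segments=8 loops=1 length=6.952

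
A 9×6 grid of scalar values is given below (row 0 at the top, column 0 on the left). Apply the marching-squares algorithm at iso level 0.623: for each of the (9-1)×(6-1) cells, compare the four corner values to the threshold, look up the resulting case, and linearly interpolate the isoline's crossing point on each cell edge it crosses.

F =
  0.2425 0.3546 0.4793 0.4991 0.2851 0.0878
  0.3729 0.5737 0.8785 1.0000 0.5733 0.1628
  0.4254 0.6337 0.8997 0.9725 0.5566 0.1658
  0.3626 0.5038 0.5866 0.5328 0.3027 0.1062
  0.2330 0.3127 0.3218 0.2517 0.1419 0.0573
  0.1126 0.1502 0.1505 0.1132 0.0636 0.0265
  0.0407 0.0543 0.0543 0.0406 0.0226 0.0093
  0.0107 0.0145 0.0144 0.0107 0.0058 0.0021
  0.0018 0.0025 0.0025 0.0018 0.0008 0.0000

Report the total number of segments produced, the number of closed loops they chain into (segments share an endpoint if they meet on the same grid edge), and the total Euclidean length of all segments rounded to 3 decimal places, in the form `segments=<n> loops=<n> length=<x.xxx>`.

cell (0,1): code 0100 → (0.360,2.000)–(1.000,1.162)
cell (0,2): code 1100 → (0.247,3.000)–(0.360,2.000)
cell (0,3): code 1000 → (1.000,3.884)–(0.247,3.000)
cell (1,0): code 0100 → (1.822,1.000)–(2.000,0.949)
cell (1,1): code 1110 → (1.000,1.162)–(1.822,1.000)
cell (1,3): code 1001 → (2.000,3.840)–(1.000,3.884)
cell (2,0): code 0010 → (2.000,0.949)–(2.082,1.000)
cell (2,1): code 0011 → (2.082,1.000)–(2.884,2.000)
cell (2,2): code 0011 → (2.884,2.000)–(2.795,3.000)
cell (2,3): code 0001 → (2.795,3.000)–(2.000,3.840)
total: 10 segments, chained into 1 closed loop(s), length Σ = 8.784789

segments=10 loops=1 length=8.785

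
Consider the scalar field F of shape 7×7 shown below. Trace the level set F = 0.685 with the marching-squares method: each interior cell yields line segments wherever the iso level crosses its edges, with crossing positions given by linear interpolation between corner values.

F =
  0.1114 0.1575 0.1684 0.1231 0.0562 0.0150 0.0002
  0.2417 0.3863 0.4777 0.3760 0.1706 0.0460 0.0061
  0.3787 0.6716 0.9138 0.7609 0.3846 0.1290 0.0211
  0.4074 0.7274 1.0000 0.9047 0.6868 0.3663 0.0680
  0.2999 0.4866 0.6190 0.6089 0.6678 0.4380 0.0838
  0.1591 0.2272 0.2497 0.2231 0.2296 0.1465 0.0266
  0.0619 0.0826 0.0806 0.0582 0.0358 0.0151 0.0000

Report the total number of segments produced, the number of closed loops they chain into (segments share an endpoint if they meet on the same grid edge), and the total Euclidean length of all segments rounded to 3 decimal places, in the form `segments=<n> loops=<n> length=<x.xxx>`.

cell (1,1): code 0100 → (1.475,2.000)–(2.000,1.055)
cell (1,2): code 1100 → (1.803,3.000)–(1.475,2.000)
cell (1,3): code 1000 → (2.000,3.202)–(1.803,3.000)
cell (2,0): code 0100 → (2.240,1.000)–(3.000,0.868)
cell (2,1): code 1110 → (2.000,1.055)–(2.240,1.000)
cell (2,3): code 1101 → (2.994,4.000)–(2.000,3.202)
cell (2,4): code 1000 → (3.000,4.006)–(2.994,4.000)
cell (3,0): code 0010 → (3.000,0.868)–(3.176,1.000)
cell (3,1): code 0011 → (3.176,1.000)–(3.827,2.000)
cell (3,2): code 0011 → (3.827,2.000)–(3.743,3.000)
cell (3,3): code 0011 → (3.743,3.000)–(3.095,4.000)
cell (3,4): code 0001 → (3.095,4.000)–(3.000,4.006)
total: 12 segments, chained into 1 closed loop(s), length Σ = 8.419221

segments=12 loops=1 length=8.419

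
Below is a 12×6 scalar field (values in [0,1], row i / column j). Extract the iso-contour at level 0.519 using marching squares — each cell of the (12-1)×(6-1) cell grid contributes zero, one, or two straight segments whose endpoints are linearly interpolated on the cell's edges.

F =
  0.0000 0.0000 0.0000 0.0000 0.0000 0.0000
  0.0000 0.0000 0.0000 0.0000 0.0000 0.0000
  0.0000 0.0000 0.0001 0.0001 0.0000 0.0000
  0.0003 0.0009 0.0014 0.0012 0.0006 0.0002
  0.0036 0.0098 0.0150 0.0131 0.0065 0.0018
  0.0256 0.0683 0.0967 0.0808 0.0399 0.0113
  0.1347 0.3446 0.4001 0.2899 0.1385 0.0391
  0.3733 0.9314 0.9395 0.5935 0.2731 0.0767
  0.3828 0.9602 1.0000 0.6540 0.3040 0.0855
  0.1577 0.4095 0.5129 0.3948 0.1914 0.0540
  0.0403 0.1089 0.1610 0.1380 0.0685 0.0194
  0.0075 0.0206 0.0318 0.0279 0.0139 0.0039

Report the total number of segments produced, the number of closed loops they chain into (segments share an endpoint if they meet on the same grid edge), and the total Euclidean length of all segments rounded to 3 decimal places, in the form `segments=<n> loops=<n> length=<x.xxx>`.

cell (6,0): code 0100 → (6.297,1.000)–(7.000,0.261)
cell (6,1): code 1100 → (6.220,2.000)–(6.297,1.000)
cell (6,2): code 1100 → (6.755,3.000)–(6.220,2.000)
cell (6,3): code 1000 → (7.000,3.233)–(6.755,3.000)
cell (7,0): code 0110 → (7.000,0.261)–(8.000,0.236)
cell (7,3): code 1001 → (8.000,3.386)–(7.000,3.233)
cell (8,0): code 0010 → (8.000,0.236)–(8.801,1.000)
cell (8,1): code 0011 → (8.801,1.000)–(8.987,2.000)
cell (8,2): code 0011 → (8.987,2.000)–(8.521,3.000)
cell (8,3): code 0001 → (8.521,3.000)–(8.000,3.386)
total: 10 segments, chained into 1 closed loop(s), length Σ = 9.382456

segments=10 loops=1 length=9.382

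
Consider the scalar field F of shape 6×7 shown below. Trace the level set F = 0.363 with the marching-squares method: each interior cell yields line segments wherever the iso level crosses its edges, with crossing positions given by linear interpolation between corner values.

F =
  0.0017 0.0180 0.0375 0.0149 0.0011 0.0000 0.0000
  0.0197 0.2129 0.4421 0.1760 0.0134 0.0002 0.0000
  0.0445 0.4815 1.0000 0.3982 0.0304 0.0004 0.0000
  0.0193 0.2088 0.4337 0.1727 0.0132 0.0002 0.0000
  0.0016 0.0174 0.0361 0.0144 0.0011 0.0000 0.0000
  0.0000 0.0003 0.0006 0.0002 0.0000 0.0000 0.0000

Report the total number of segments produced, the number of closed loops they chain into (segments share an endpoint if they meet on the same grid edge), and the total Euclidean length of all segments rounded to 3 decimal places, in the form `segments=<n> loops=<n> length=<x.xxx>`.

segments=12 loops=1 length=6.797

cell (0,1): code 0100 → (0.804,2.000)–(1.000,1.655)
cell (0,2): code 1000 → (1.000,2.297)–(0.804,2.000)
cell (1,0): code 0100 → (1.559,1.000)–(2.000,0.729)
cell (1,1): code 1110 → (1.000,1.655)–(1.559,1.000)
cell (1,2): code 1101 → (1.842,3.000)–(1.000,2.297)
cell (1,3): code 1000 → (2.000,3.096)–(1.842,3.000)
cell (2,0): code 0010 → (2.000,0.729)–(2.435,1.000)
cell (2,1): code 0111 → (2.435,1.000)–(3.000,1.686)
cell (2,2): code 1011 → (3.000,2.271)–(2.156,3.000)
cell (2,3): code 0001 → (2.156,3.000)–(2.000,3.096)
cell (3,1): code 0010 → (3.000,1.686)–(3.178,2.000)
cell (3,2): code 0001 → (3.178,2.000)–(3.000,2.271)
total: 12 segments, chained into 1 closed loop(s), length Σ = 6.797161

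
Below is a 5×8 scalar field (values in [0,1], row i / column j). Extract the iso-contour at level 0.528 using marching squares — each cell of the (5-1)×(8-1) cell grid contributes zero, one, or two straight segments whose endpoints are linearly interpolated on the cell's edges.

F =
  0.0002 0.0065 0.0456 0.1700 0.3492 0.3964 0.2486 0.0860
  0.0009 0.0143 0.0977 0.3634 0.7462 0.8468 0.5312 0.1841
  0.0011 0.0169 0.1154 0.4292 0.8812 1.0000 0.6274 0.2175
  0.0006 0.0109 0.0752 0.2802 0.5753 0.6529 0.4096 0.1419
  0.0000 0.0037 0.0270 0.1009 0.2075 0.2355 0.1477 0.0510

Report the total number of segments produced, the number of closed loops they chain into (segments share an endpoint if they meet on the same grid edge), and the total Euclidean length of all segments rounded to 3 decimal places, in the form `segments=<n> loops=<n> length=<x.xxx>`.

segments=12 loops=1 length=9.324

cell (0,3): code 0100 → (0.450,4.000)–(1.000,3.430)
cell (0,4): code 1100 → (0.292,5.000)–(0.450,4.000)
cell (0,5): code 1100 → (0.989,6.000)–(0.292,5.000)
cell (0,6): code 1000 → (1.000,6.009)–(0.989,6.000)
cell (1,3): code 0110 → (1.000,3.430)–(2.000,3.219)
cell (1,6): code 1001 → (2.000,6.242)–(1.000,6.009)
cell (2,3): code 0110 → (2.000,3.219)–(3.000,3.840)
cell (2,5): code 1011 → (3.000,5.513)–(2.456,6.000)
cell (2,6): code 0001 → (2.456,6.000)–(2.000,6.242)
cell (3,3): code 0010 → (3.000,3.840)–(3.129,4.000)
cell (3,4): code 0011 → (3.129,4.000)–(3.299,5.000)
cell (3,5): code 0001 → (3.299,5.000)–(3.000,5.513)
total: 12 segments, chained into 1 closed loop(s), length Σ = 9.324247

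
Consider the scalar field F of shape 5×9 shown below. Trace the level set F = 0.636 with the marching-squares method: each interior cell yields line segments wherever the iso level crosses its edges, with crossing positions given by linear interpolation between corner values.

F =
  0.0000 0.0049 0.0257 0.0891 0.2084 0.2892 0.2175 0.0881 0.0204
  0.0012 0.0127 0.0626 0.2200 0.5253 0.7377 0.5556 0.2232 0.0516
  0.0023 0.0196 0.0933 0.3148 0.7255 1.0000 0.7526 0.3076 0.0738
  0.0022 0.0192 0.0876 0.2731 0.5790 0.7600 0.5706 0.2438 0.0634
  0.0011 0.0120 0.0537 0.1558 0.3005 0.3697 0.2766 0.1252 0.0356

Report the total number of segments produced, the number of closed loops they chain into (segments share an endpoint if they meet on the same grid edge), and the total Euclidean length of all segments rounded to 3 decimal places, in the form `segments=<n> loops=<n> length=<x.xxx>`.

cell (0,4): code 0100 → (0.773,5.000)–(1.000,4.521)
cell (0,5): code 1000 → (1.000,5.558)–(0.773,5.000)
cell (1,3): code 0100 → (1.553,4.000)–(2.000,3.782)
cell (1,4): code 1110 → (1.000,4.521)–(1.553,4.000)
cell (1,5): code 1101 → (1.408,6.000)–(1.000,5.558)
cell (1,6): code 1000 → (2.000,6.262)–(1.408,6.000)
cell (2,3): code 0010 → (2.000,3.782)–(2.611,4.000)
cell (2,4): code 0111 → (2.611,4.000)–(3.000,4.315)
cell (2,5): code 1011 → (3.000,5.655)–(2.641,6.000)
cell (2,6): code 0001 → (2.641,6.000)–(2.000,6.262)
cell (3,4): code 0010 → (3.000,4.315)–(3.318,5.000)
cell (3,5): code 0001 → (3.318,5.000)–(3.000,5.655)
total: 12 segments, chained into 1 closed loop(s), length Σ = 7.460870

segments=12 loops=1 length=7.461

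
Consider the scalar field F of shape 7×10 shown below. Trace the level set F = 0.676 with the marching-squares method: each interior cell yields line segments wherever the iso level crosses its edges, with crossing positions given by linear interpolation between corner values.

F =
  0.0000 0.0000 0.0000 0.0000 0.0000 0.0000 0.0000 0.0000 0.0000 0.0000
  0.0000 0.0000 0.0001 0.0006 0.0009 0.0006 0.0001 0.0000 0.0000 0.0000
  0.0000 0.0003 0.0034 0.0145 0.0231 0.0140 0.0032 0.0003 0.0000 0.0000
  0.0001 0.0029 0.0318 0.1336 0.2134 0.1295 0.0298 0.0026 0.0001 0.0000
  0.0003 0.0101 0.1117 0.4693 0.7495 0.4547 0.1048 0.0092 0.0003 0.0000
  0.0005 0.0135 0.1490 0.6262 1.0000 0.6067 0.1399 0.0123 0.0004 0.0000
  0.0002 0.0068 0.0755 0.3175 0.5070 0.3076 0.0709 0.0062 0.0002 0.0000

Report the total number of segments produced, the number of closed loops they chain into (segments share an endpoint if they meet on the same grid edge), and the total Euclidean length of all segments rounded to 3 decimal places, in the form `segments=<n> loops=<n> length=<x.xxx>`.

segments=6 loops=1 length=5.044

cell (3,3): code 0100 → (3.863,4.000)–(4.000,3.738)
cell (3,4): code 1000 → (4.000,4.249)–(3.863,4.000)
cell (4,3): code 0110 → (4.000,3.738)–(5.000,3.133)
cell (4,4): code 1001 → (5.000,4.824)–(4.000,4.249)
cell (5,3): code 0010 → (5.000,3.133)–(5.657,4.000)
cell (5,4): code 0001 → (5.657,4.000)–(5.000,4.824)
total: 6 segments, chained into 1 closed loop(s), length Σ = 5.043855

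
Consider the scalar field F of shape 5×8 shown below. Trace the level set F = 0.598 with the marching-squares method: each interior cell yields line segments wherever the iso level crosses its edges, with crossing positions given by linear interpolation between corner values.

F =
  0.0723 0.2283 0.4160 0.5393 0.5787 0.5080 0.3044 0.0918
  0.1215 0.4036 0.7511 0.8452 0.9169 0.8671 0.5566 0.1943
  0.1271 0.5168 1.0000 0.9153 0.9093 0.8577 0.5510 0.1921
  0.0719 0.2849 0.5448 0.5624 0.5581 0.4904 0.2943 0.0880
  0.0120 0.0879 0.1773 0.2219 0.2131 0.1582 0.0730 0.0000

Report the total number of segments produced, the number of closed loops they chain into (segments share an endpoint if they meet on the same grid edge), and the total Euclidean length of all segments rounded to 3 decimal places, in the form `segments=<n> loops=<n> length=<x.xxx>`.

segments=12 loops=1 length=12.275

cell (0,1): code 0100 → (0.543,2.000)–(1.000,1.559)
cell (0,2): code 1100 → (0.192,3.000)–(0.543,2.000)
cell (0,3): code 1100 → (0.057,4.000)–(0.192,3.000)
cell (0,4): code 1100 → (0.251,5.000)–(0.057,4.000)
cell (0,5): code 1000 → (1.000,5.867)–(0.251,5.000)
cell (1,1): code 0110 → (1.000,1.559)–(2.000,1.168)
cell (1,5): code 1001 → (2.000,5.847)–(1.000,5.867)
cell (2,1): code 0010 → (2.000,1.168)–(2.883,2.000)
cell (2,2): code 0011 → (2.883,2.000)–(2.899,3.000)
cell (2,3): code 0011 → (2.899,3.000)–(2.886,4.000)
cell (2,4): code 0011 → (2.886,4.000)–(2.707,5.000)
cell (2,5): code 0001 → (2.707,5.000)–(2.000,5.847)
total: 12 segments, chained into 1 closed loop(s), length Σ = 12.274563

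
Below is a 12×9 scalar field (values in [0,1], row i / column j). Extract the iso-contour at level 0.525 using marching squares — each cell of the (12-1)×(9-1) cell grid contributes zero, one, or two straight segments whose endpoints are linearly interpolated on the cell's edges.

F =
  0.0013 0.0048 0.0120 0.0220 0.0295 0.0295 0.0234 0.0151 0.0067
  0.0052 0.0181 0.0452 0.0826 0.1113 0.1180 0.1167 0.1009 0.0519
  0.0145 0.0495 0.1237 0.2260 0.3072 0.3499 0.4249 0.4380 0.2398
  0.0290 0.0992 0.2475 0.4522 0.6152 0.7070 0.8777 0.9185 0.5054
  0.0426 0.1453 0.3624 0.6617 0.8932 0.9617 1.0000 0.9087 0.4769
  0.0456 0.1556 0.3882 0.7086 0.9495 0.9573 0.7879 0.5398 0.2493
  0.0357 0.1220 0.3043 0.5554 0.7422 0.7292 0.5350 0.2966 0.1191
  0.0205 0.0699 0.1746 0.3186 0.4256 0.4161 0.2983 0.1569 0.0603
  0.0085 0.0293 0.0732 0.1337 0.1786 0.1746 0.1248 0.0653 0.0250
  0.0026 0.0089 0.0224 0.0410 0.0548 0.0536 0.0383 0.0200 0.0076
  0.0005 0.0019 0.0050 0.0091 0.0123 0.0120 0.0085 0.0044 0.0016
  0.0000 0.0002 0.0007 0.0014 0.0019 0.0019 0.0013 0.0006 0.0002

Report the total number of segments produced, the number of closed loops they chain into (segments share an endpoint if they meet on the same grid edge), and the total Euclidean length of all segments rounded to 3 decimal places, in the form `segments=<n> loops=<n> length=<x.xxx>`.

segments=18 loops=1 length=15.689

cell (2,3): code 0100 → (2.707,4.000)–(3.000,3.447)
cell (2,4): code 1100 → (2.490,5.000)–(2.707,4.000)
cell (2,5): code 1100 → (2.221,6.000)–(2.490,5.000)
cell (2,6): code 1100 → (2.181,7.000)–(2.221,6.000)
cell (2,7): code 1000 → (3.000,7.953)–(2.181,7.000)
cell (3,2): code 0100 → (3.347,3.000)–(4.000,2.543)
cell (3,3): code 1110 → (3.000,3.447)–(3.347,3.000)
cell (3,7): code 1001 → (4.000,7.889)–(3.000,7.953)
cell (4,2): code 0110 → (4.000,2.543)–(5.000,2.427)
cell (4,7): code 1001 → (5.000,7.051)–(4.000,7.889)
cell (5,2): code 0110 → (5.000,2.427)–(6.000,2.879)
cell (5,6): code 1011 → (6.000,6.042)–(5.061,7.000)
cell (5,7): code 0001 → (5.061,7.000)–(5.000,7.051)
cell (6,2): code 0010 → (6.000,2.879)–(6.128,3.000)
cell (6,3): code 0011 → (6.128,3.000)–(6.686,4.000)
cell (6,4): code 0011 → (6.686,4.000)–(6.652,5.000)
cell (6,5): code 0011 → (6.652,5.000)–(6.042,6.000)
cell (6,6): code 0001 → (6.042,6.000)–(6.000,6.042)
total: 18 segments, chained into 1 closed loop(s), length Σ = 15.688790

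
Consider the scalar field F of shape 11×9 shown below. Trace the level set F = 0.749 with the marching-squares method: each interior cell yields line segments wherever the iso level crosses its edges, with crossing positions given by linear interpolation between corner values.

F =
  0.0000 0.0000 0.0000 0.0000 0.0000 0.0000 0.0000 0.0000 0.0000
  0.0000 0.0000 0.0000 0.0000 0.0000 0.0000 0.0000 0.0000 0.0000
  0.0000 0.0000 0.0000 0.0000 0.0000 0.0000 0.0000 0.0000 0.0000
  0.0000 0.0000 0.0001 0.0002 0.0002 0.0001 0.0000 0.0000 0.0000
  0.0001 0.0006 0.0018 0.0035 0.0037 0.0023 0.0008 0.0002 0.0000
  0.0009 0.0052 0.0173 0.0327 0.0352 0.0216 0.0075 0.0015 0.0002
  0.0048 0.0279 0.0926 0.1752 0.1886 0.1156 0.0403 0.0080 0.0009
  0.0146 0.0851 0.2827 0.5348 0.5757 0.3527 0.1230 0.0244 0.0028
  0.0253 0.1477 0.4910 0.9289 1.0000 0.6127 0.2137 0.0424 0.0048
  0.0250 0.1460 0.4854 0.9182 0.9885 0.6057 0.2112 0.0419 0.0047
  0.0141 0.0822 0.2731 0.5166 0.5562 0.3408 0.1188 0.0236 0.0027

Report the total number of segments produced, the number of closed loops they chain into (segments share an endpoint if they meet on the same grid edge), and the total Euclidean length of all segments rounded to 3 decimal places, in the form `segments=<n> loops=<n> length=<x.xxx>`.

cell (7,2): code 0100 → (7.544,3.000)–(8.000,2.589)
cell (7,3): code 1100 → (7.408,4.000)–(7.544,3.000)
cell (7,4): code 1000 → (8.000,4.648)–(7.408,4.000)
cell (8,2): code 0110 → (8.000,2.589)–(9.000,2.609)
cell (8,4): code 1001 → (9.000,4.626)–(8.000,4.648)
cell (9,2): code 0010 → (9.000,2.609)–(9.421,3.000)
cell (9,3): code 0011 → (9.421,3.000)–(9.554,4.000)
cell (9,4): code 0001 → (9.554,4.000)–(9.000,4.626)
total: 8 segments, chained into 1 closed loop(s), length Σ = 6.920334

segments=8 loops=1 length=6.920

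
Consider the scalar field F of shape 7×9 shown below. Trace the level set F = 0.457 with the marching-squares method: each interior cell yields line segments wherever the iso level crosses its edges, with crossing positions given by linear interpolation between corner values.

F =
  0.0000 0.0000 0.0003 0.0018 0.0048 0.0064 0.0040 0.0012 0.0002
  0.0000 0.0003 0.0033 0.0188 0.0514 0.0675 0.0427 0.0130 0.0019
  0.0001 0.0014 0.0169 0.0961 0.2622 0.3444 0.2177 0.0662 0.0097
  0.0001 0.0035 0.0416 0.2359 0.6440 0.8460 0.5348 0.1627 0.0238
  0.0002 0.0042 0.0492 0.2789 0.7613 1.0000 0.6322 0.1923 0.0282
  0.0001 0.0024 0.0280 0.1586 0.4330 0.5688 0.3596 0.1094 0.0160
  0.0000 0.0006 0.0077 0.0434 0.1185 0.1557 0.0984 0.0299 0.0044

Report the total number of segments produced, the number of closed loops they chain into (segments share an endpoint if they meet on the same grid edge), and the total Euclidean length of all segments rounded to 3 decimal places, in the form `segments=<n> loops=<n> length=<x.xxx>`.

cell (2,3): code 0100 → (2.510,4.000)–(3.000,3.542)
cell (2,4): code 1100 → (2.224,5.000)–(2.510,4.000)
cell (2,5): code 1100 → (2.755,6.000)–(2.224,5.000)
cell (2,6): code 1000 → (3.000,6.209)–(2.755,6.000)
cell (3,3): code 0110 → (3.000,3.542)–(4.000,3.369)
cell (3,6): code 1001 → (4.000,6.398)–(3.000,6.209)
cell (4,3): code 0010 → (4.000,3.369)–(4.927,4.000)
cell (4,4): code 0111 → (4.927,4.000)–(5.000,4.177)
cell (4,5): code 1011 → (5.000,5.534)–(4.643,6.000)
cell (4,6): code 0001 → (4.643,6.000)–(4.000,6.398)
cell (5,4): code 0010 → (5.000,4.177)–(5.271,5.000)
cell (5,5): code 0001 → (5.271,5.000)–(5.000,5.534)
total: 12 segments, chained into 1 closed loop(s), length Σ = 9.318524

segments=12 loops=1 length=9.319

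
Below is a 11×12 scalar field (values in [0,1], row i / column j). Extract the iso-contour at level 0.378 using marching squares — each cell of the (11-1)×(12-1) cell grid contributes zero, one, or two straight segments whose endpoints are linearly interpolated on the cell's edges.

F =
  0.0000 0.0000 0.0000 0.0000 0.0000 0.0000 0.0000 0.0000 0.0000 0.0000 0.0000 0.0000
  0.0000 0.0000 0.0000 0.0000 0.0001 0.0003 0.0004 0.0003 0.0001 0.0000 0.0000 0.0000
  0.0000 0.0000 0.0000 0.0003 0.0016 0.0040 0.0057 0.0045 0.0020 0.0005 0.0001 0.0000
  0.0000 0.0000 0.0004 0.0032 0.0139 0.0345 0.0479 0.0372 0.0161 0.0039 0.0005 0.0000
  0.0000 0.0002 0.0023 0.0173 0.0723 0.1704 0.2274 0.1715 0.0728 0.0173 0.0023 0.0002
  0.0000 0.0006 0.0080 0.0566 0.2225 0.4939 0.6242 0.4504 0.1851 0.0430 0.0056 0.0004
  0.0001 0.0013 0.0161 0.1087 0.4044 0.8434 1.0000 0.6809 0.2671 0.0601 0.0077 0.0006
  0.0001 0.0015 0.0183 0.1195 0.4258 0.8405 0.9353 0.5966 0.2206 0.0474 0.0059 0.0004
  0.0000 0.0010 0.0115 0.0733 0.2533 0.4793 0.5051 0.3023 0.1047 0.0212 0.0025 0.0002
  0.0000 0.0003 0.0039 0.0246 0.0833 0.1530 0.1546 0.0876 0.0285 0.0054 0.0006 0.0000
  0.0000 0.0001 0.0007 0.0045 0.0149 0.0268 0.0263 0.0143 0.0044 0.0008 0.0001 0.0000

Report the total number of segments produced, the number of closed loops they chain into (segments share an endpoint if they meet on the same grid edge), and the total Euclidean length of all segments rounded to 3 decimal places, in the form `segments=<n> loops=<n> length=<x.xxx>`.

cell (4,4): code 0100 → (4.642,5.000)–(5.000,4.573)
cell (4,5): code 1100 → (4.380,6.000)–(4.642,5.000)
cell (4,6): code 1100 → (4.740,7.000)–(4.380,6.000)
cell (4,7): code 1000 → (5.000,7.273)–(4.740,7.000)
cell (5,3): code 0100 → (5.855,4.000)–(6.000,3.911)
cell (5,4): code 1110 → (5.000,4.573)–(5.855,4.000)
cell (5,7): code 1001 → (6.000,7.732)–(5.000,7.273)
cell (6,3): code 0110 → (6.000,3.911)–(7.000,3.844)
cell (6,7): code 1001 → (7.000,7.581)–(6.000,7.732)
cell (7,3): code 0010 → (7.000,3.844)–(7.277,4.000)
cell (7,4): code 0111 → (7.277,4.000)–(8.000,4.552)
cell (7,6): code 1011 → (8.000,6.627)–(7.743,7.000)
cell (7,7): code 0001 → (7.743,7.000)–(7.000,7.581)
cell (8,4): code 0010 → (8.000,4.552)–(8.310,5.000)
cell (8,5): code 0011 → (8.310,5.000)–(8.363,6.000)
cell (8,6): code 0001 → (8.363,6.000)–(8.000,6.627)
total: 16 segments, chained into 1 closed loop(s), length Σ = 12.239042

segments=16 loops=1 length=12.239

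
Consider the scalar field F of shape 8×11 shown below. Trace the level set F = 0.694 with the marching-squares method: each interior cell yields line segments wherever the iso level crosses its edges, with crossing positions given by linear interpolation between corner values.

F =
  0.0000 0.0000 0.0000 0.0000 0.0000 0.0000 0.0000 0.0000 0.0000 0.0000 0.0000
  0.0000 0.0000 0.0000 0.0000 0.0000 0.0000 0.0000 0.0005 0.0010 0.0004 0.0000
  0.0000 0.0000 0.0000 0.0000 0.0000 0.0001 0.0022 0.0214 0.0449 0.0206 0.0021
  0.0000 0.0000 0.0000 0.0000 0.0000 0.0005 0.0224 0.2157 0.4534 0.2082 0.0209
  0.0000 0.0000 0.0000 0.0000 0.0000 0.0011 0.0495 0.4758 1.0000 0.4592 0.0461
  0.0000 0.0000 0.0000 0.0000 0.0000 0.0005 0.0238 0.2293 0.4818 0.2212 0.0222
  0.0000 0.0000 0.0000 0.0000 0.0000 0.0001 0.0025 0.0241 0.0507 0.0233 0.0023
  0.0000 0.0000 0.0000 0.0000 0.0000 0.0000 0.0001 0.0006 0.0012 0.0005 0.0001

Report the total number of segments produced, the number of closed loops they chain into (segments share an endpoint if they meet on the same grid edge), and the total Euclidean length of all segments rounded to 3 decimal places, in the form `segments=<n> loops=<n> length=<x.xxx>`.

cell (3,7): code 0100 → (3.440,8.000)–(4.000,7.416)
cell (3,8): code 1000 → (4.000,8.566)–(3.440,8.000)
cell (4,7): code 0010 → (4.000,7.416)–(4.591,8.000)
cell (4,8): code 0001 → (4.591,8.000)–(4.000,8.566)
total: 4 segments, chained into 1 closed loop(s), length Σ = 3.252945

segments=4 loops=1 length=3.253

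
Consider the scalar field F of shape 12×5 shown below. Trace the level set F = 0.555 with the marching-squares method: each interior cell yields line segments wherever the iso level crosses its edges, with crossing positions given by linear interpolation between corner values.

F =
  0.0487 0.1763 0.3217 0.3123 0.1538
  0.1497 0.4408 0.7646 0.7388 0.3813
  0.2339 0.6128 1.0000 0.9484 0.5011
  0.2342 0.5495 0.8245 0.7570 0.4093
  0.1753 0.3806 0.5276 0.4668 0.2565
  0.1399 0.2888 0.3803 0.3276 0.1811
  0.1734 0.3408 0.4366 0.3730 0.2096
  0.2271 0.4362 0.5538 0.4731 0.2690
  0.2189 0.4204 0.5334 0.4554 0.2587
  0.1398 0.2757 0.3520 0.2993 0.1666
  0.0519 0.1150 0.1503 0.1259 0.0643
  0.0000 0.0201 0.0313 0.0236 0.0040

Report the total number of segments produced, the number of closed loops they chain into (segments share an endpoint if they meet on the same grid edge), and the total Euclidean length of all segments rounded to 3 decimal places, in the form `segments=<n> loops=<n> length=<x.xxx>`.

cell (0,1): code 0100 → (0.527,2.000)–(1.000,1.353)
cell (0,2): code 1100 → (0.569,3.000)–(0.527,2.000)
cell (0,3): code 1000 → (1.000,3.514)–(0.569,3.000)
cell (1,0): code 0100 → (1.664,1.000)–(2.000,0.847)
cell (1,1): code 1110 → (1.000,1.353)–(1.664,1.000)
cell (1,3): code 1001 → (2.000,3.879)–(1.000,3.514)
cell (2,0): code 0010 → (2.000,0.847)–(2.913,1.000)
cell (2,1): code 0111 → (2.913,1.000)–(3.000,1.020)
cell (2,3): code 1001 → (3.000,3.581)–(2.000,3.879)
cell (3,1): code 0010 → (3.000,1.020)–(3.908,2.000)
cell (3,2): code 0011 → (3.908,2.000)–(3.696,3.000)
cell (3,3): code 0001 → (3.696,3.000)–(3.000,3.581)
total: 12 segments, chained into 1 closed loop(s), length Σ = 9.982266

segments=12 loops=1 length=9.982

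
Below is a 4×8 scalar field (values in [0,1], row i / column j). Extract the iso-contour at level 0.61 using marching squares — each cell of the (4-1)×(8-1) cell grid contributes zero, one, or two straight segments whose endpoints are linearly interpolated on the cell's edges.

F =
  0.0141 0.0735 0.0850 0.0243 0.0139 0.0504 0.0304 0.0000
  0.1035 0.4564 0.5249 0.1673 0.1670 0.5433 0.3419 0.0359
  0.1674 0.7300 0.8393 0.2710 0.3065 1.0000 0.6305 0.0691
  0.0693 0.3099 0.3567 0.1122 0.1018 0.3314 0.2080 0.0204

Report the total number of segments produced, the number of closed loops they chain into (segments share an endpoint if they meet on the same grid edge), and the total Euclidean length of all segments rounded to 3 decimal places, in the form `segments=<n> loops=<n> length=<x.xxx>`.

cell (1,0): code 0100 → (1.561,1.000)–(2.000,0.787)
cell (1,1): code 1100 → (1.271,2.000)–(1.561,1.000)
cell (1,2): code 1000 → (2.000,2.403)–(1.271,2.000)
cell (1,4): code 0100 → (1.146,5.000)–(2.000,4.438)
cell (1,5): code 1100 → (1.929,6.000)–(1.146,5.000)
cell (1,6): code 1000 → (2.000,6.037)–(1.929,6.000)
cell (2,0): code 0010 → (2.000,0.787)–(2.286,1.000)
cell (2,1): code 0011 → (2.286,1.000)–(2.475,2.000)
cell (2,2): code 0001 → (2.475,2.000)–(2.000,2.403)
cell (2,4): code 0010 → (2.000,4.438)–(2.583,5.000)
cell (2,5): code 0011 → (2.583,5.000)–(2.049,6.000)
cell (2,6): code 0001 → (2.049,6.000)–(2.000,6.037)
total: 12 segments, chained into 2 closed loop(s), length Σ = 8.737619

segments=12 loops=2 length=8.738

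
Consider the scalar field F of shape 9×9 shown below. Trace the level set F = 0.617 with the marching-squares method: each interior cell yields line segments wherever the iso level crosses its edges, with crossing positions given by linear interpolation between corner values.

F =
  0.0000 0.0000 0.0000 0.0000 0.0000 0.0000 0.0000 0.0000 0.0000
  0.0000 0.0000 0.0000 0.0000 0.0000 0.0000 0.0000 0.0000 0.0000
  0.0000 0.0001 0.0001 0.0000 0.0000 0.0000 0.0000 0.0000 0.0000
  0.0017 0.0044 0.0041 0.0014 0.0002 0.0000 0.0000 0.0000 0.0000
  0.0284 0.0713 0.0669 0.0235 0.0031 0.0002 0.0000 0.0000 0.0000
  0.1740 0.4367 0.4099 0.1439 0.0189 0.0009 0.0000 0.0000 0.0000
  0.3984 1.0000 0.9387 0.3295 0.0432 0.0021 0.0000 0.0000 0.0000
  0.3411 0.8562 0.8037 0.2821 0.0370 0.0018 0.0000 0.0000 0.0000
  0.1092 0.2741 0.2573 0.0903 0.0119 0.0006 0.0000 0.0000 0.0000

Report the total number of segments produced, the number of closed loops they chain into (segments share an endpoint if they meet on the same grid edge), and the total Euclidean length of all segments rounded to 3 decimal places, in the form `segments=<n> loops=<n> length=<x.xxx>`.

segments=8 loops=1 length=6.886

cell (5,0): code 0100 → (5.320,1.000)–(6.000,0.363)
cell (5,1): code 1100 → (5.392,2.000)–(5.320,1.000)
cell (5,2): code 1000 → (6.000,2.528)–(5.392,2.000)
cell (6,0): code 0110 → (6.000,0.363)–(7.000,0.536)
cell (6,2): code 1001 → (7.000,2.358)–(6.000,2.528)
cell (7,0): code 0010 → (7.000,0.536)–(7.411,1.000)
cell (7,1): code 0011 → (7.411,1.000)–(7.342,2.000)
cell (7,2): code 0001 → (7.342,2.000)–(7.000,2.358)
total: 8 segments, chained into 1 closed loop(s), length Σ = 6.886008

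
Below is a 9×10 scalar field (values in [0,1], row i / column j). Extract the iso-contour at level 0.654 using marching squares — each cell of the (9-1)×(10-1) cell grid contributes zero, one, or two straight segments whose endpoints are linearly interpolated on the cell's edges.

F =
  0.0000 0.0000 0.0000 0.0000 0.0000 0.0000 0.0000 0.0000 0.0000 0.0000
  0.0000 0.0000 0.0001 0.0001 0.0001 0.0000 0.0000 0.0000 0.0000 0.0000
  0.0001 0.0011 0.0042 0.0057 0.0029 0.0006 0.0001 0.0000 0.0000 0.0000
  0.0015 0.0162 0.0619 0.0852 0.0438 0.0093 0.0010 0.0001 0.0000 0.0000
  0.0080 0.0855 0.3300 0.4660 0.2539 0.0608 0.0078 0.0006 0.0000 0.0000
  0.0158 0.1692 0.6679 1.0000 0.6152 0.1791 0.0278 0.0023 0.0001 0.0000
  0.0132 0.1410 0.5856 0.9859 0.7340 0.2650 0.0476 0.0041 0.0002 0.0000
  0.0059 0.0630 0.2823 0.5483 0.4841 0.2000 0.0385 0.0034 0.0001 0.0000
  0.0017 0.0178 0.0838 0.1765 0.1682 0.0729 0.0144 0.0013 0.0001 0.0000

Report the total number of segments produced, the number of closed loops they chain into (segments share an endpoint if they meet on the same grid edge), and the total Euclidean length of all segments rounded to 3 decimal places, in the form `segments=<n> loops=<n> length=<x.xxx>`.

segments=10 loops=1 length=6.962

cell (4,1): code 0100 → (4.959,2.000)–(5.000,1.972)
cell (4,2): code 1100 → (4.352,3.000)–(4.959,2.000)
cell (4,3): code 1000 → (5.000,3.899)–(4.352,3.000)
cell (5,1): code 0010 → (5.000,1.972)–(5.169,2.000)
cell (5,2): code 0111 → (5.169,2.000)–(6.000,2.171)
cell (5,3): code 1101 → (5.327,4.000)–(5.000,3.899)
cell (5,4): code 1000 → (6.000,4.171)–(5.327,4.000)
cell (6,2): code 0010 → (6.000,2.171)–(6.758,3.000)
cell (6,3): code 0011 → (6.758,3.000)–(6.320,4.000)
cell (6,4): code 0001 → (6.320,4.000)–(6.000,4.171)
total: 10 segments, chained into 1 closed loop(s), length Σ = 6.962129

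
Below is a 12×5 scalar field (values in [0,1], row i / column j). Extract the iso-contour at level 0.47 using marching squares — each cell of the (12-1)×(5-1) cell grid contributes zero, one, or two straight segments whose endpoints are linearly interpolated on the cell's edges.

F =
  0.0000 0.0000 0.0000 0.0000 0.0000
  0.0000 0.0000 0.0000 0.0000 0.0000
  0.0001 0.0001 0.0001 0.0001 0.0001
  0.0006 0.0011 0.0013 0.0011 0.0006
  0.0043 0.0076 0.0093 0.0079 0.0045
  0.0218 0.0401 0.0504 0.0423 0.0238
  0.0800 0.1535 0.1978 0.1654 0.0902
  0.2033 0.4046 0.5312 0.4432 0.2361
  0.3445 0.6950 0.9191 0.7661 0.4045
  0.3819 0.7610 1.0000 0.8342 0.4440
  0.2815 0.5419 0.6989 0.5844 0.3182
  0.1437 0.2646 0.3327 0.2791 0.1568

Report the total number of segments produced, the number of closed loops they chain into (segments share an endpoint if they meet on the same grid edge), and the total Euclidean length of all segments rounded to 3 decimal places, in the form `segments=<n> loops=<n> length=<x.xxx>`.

cell (6,1): code 0100 → (6.816,2.000)–(7.000,1.517)
cell (6,2): code 1000 → (7.000,2.695)–(6.816,2.000)
cell (7,0): code 0100 → (7.225,1.000)–(8.000,0.358)
cell (7,1): code 1110 → (7.000,1.517)–(7.225,1.000)
cell (7,2): code 1101 → (7.083,3.000)–(7.000,2.695)
cell (7,3): code 1000 → (8.000,3.819)–(7.083,3.000)
cell (8,0): code 0110 → (8.000,0.358)–(9.000,0.232)
cell (8,3): code 1001 → (9.000,3.933)–(8.000,3.819)
cell (9,0): code 0110 → (9.000,0.232)–(10.000,0.724)
cell (9,3): code 1001 → (10.000,3.430)–(9.000,3.933)
cell (10,0): code 0010 → (10.000,0.724)–(10.259,1.000)
cell (10,1): code 0011 → (10.259,1.000)–(10.625,2.000)
cell (10,2): code 0011 → (10.625,2.000)–(10.375,3.000)
cell (10,3): code 0001 → (10.375,3.000)–(10.000,3.430)
total: 14 segments, chained into 1 closed loop(s), length Σ = 11.644053

segments=14 loops=1 length=11.644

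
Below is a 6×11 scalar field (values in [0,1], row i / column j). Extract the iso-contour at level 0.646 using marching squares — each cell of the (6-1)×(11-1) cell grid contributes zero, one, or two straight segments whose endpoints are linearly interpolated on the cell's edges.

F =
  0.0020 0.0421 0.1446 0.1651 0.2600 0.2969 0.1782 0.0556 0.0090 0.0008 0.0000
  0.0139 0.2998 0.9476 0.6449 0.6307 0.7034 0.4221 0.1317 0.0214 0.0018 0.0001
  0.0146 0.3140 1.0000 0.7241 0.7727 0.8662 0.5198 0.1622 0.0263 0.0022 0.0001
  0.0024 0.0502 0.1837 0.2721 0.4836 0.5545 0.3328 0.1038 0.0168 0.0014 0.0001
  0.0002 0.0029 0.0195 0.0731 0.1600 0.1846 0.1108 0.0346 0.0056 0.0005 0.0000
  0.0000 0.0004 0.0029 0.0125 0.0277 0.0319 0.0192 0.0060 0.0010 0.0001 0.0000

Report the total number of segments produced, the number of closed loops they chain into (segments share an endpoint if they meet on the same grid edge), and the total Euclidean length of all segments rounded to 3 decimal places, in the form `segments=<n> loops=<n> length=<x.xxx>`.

segments=14 loops=1 length=10.787

cell (0,1): code 0100 → (0.624,2.000)–(1.000,1.534)
cell (0,2): code 1000 → (1.000,2.996)–(0.624,2.000)
cell (0,4): code 0100 → (0.859,5.000)–(1.000,4.210)
cell (0,5): code 1000 → (1.000,5.204)–(0.859,5.000)
cell (1,1): code 0110 → (1.000,1.534)–(2.000,1.484)
cell (1,2): code 1101 → (1.014,3.000)–(1.000,2.996)
cell (1,3): code 1100 → (1.108,4.000)–(1.014,3.000)
cell (1,4): code 1110 → (1.000,4.210)–(1.108,4.000)
cell (1,5): code 1001 → (2.000,5.636)–(1.000,5.204)
cell (2,1): code 0010 → (2.000,1.484)–(2.434,2.000)
cell (2,2): code 0011 → (2.434,2.000)–(2.173,3.000)
cell (2,3): code 0011 → (2.173,3.000)–(2.438,4.000)
cell (2,4): code 0011 → (2.438,4.000)–(2.706,5.000)
cell (2,5): code 0001 → (2.706,5.000)–(2.000,5.636)
total: 14 segments, chained into 1 closed loop(s), length Σ = 10.786698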